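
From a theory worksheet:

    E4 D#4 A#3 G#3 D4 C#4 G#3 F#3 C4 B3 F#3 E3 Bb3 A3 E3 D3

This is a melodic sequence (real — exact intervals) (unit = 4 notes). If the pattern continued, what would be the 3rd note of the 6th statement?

C3

The unit is 4 notes. Position-3 pitches of the 4 shown cells: A#3, G#3, F#3, E3.
Extending down a 2nd: D3 → C3.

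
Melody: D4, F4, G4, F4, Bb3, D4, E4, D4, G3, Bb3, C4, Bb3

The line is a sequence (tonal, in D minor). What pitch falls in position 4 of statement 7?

The unit is 4 notes. Position-4 pitches of the 3 shown cells: F4, D4, Bb3.
Carrying that down a 3rd forward: G3 → E3 → C3 → A2.

A2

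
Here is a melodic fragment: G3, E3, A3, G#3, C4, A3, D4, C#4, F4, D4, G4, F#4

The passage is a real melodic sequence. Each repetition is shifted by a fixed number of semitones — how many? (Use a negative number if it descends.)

With a 4-note motive the entries are G3, C4, F4, each up a 4th from the previous.
G3→C4 is 60 − 55 = 5 semitones.

5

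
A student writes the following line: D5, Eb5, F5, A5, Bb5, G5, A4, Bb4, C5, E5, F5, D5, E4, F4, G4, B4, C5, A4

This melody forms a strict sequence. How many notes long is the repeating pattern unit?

There are 18 notes; a 6-note unit gives 3 cells:
D5 Eb5 F5 A5 Bb5 G5 | A4 Bb4 C5 E5 F5 D5 | E4 F4 G4 B4 C5 A4
That's a consistent down a 4th shift per cell, and no other grouping gives one.

6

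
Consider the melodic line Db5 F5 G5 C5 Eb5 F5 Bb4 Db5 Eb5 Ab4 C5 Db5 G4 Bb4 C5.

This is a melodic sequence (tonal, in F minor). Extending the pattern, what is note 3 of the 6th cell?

Bb4

With 3-note cells, note 3 of each statement runs G5, F5, Eb5, Db5, C5.
Each moves down a 2nd; the next is Bb4.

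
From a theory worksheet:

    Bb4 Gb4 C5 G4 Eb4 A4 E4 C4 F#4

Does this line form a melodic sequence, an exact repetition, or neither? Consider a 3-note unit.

sequence

Each 3-note cell is the previous one transposed down a 3rd.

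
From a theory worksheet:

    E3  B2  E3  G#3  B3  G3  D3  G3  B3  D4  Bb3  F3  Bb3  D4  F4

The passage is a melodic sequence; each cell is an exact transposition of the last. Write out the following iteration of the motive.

Db4 Ab3 Db4 F4 Ab4

Unit = 5 notes; the statements start on E3, G3, Bb3, moving up a 3rd each time.
So cell 4 is Db4 Ab3 Db4 F4 Ab4.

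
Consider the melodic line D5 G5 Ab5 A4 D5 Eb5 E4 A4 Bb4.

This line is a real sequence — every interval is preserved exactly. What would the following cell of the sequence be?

The 3-note cells begin on D5, A4, E4 — each down a 4th from the last.
So cell 4 is B3 E4 F4.

B3 E4 F4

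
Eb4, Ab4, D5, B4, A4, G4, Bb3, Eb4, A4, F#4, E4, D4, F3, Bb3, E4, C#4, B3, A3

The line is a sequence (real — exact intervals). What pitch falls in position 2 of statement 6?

G2

The unit is 6 notes. Position-2 pitches of the 3 shown cells: Ab4, Eb4, Bb3.
Extending down a 4th: F3 → C3 → G2.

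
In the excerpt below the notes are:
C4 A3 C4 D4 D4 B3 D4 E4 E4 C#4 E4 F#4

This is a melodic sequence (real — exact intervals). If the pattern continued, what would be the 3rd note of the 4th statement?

F#4

With 4-note cells, note 3 of each statement runs C4, D4, E4.
One more up a 2nd gives F#4.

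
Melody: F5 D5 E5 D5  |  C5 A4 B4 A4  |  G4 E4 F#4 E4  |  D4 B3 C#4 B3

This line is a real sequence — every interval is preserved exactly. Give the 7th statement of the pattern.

B2 G#2 A#2 G#2

The 4-note cells begin on F5, C5, G4, D4 — each down a 4th from the last.
Extending down a 4th: A3 → E3 → B2.
From B2 the exact shape gives B2 G#2 A#2 G#2.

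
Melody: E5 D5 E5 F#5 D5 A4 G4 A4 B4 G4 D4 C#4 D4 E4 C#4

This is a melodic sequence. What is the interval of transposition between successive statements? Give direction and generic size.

down a 5th

With a 5-note motive the entries are E5, A4, D4, each down a 5th from the previous.
E5 to A4 is down a 5th.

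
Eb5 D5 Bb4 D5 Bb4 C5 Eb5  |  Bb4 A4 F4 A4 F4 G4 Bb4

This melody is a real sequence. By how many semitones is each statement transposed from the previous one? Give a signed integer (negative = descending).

-5

Unit = 7 notes; the statements start on Eb5, Bb4, moving down a 4th each time.
Eb5→Bb4 is 70 − 75 = -5 semitones.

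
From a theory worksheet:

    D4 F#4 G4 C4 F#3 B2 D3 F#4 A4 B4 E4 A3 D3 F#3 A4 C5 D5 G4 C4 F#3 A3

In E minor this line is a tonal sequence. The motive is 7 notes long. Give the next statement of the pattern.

Taking 7-note groups, the heads are D4, F#4, A4: the pattern moves up a 3rd.
Statement 4 starts on C5 and keeps the same diatonic contour: C5 E5 F#5 B4 E4 A3 C4.

C5 E5 F#5 B4 E4 A3 C4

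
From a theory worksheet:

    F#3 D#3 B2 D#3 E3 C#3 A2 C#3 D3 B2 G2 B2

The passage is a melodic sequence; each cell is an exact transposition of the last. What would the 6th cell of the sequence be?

Taking 4-note groups, the heads are F#3, E3, D3: the pattern moves down a 2nd.
Carrying on: C3 → Bb2 → Ab2.
Statement 6 starts on Ab2 and keeps the same exact contour: Ab2 F2 Db2 F2.

Ab2 F2 Db2 F2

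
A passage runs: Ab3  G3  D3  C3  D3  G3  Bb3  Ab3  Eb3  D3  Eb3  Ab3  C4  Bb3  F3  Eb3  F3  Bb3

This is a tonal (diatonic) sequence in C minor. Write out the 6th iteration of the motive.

F4 Eb4 Bb3 Ab3 Bb3 Eb4

Taking 6-note groups, the heads are Ab3, Bb3, C4: the pattern moves up a 2nd.
Continuing the starts: D4 → Eb4 → F4.
So cell 6 is F4 Eb4 Bb3 Ab3 Bb3 Eb4.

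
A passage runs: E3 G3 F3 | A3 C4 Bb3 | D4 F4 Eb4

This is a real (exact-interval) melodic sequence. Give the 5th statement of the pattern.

Taking 3-note groups, the heads are E3, A3, D4: the pattern moves up a 4th.
Carrying on: G4 → C5.
From C5 the exact shape gives C5 Eb5 Db5.

C5 Eb5 Db5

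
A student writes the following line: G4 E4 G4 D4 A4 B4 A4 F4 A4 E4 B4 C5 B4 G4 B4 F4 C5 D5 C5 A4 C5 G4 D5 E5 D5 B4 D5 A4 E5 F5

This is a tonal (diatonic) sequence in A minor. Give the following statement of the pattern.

E5 C5 E5 B4 F5 G5

With a 6-note motive the entries are G4, A4, B4, C5, D5, each up a 2nd from the previous.
So cell 6 is E5 C5 E5 B4 F5 G5.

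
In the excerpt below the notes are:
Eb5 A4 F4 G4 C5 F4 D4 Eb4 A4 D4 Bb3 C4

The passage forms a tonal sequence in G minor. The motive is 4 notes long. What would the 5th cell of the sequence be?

D4 G3 Eb3 F3

Unit = 4 notes; the statements start on Eb5, C5, A4, moving down a 3rd each time.
Extending down a 3rd: F4 → D4.
From D4 the diatonic shape gives D4 G3 Eb3 F3.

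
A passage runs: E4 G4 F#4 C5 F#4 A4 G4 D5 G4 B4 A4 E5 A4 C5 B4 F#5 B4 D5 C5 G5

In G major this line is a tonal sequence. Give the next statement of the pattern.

Unit = 4 notes; the statements start on E4, F#4, G4, A4, B4, moving up a 2nd each time.
From C5 the diatonic shape gives C5 E5 D5 A5.

C5 E5 D5 A5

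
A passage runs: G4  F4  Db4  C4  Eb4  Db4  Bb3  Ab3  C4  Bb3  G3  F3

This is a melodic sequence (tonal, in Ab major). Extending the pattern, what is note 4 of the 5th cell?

Bb2

Grouping in 4s, the 4th note of each cell is C4, Ab3, F3.
Carrying that down a 3rd forward: Db3 → Bb2.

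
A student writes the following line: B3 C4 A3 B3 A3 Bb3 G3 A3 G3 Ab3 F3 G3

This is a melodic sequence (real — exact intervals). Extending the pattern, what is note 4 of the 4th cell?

F3

With 4-note cells, note 4 of each statement runs B3, A3, G3.
One more down a 2nd gives F3.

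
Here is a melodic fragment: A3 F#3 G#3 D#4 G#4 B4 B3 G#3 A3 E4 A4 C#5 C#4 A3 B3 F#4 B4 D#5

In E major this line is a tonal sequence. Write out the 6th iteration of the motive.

F#4 D#4 E4 B4 E5 G#5

Taking 6-note groups, the heads are A3, B3, C#4: the pattern moves up a 2nd.
Extending up a 2nd: D#4 → E4 → F#4.
Statement 6 starts on F#4 and keeps the same diatonic contour: F#4 D#4 E4 B4 E5 G#5.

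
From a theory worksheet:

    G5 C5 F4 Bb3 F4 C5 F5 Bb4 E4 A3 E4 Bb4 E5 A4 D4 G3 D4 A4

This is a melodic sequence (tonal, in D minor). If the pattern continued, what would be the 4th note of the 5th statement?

The unit is 6 notes. Position-4 pitches of the 3 shown cells: Bb3, A3, G3.
Each moves down a 2nd. Continuing: F3 → E3.

E3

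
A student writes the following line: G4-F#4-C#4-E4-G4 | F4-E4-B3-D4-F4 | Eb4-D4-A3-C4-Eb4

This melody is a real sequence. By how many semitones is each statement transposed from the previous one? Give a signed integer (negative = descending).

The 5-note cells begin on G4, F4, Eb4 — each down a 2nd from the last.
G4 to F4 spans -2 semitones.

-2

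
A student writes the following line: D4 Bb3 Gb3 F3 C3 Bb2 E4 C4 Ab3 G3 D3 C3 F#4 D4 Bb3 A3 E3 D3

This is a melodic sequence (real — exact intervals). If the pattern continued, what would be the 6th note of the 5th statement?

F#3

The unit is 6 notes. Position-6 pitches of the 3 shown cells: Bb2, C3, D3.
Each moves up a 2nd. Continuing: E3 → F#3.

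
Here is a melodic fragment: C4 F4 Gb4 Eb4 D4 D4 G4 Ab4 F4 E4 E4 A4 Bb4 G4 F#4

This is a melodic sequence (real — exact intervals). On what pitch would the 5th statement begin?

G#4

Unit = 5 notes; the statements start on C4, D4, E4, moving up a 2nd each time.
Extending the heads up a 2nd: F#4 → G#4.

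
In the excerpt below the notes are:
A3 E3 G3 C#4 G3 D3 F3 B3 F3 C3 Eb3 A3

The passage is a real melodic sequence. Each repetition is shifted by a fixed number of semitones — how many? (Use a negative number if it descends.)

Taking 4-note groups, the heads are A3, G3, F3: the pattern moves down a 2nd.
A3→G3 is 55 − 57 = -2 semitones.

-2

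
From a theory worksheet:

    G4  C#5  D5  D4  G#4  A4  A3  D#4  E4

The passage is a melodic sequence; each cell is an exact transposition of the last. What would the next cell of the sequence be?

The 3-note cells begin on G4, D4, A3 — each down a 4th from the last.
Statement 4 starts on E3 and keeps the same exact contour: E3 A#3 B3.

E3 A#3 B3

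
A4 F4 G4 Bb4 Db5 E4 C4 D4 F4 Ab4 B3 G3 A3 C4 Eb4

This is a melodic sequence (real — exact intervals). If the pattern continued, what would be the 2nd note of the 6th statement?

Grouping in 5s, the 2nd note of each cell is F4, C4, G3.
Each moves down a 4th. Continuing: D3 → A2 → E2.

E2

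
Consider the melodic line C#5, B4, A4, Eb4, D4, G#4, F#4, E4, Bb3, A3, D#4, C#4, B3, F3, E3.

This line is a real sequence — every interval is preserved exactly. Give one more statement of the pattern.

A#3 G#3 F#3 C3 B2

Taking 5-note groups, the heads are C#5, G#4, D#4: the pattern moves down a 4th.
From A#3 the exact shape gives A#3 G#3 F#3 C3 B2.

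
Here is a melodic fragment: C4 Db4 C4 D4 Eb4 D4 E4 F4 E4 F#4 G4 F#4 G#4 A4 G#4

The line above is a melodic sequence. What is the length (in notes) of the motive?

Try groups of 3 (5 cells in 15 notes):
C4 Db4 C4 | D4 Eb4 D4 | E4 F4 E4 | F#4 G4 F#4 | G#4 A4 G#4
Each cell is the previous one up a 2nd — so the unit is 3 notes.

3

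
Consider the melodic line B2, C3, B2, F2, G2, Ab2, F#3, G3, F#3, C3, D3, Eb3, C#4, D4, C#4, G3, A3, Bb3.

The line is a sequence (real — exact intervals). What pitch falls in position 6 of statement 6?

The unit is 6 notes. Position-6 pitches of the 3 shown cells: Ab2, Eb3, Bb3.
Carrying that up a 5th forward: F4 → C5 → G5.

G5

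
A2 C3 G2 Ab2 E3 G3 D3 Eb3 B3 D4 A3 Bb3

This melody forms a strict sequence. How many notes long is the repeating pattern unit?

12 notes total. Splitting into 3 groups of 4:
A2 C3 G2 Ab2 | E3 G3 D3 Eb3 | B3 D4 A3 Bb3
That's a consistent up a 5th shift per cell, and no other grouping gives one.

4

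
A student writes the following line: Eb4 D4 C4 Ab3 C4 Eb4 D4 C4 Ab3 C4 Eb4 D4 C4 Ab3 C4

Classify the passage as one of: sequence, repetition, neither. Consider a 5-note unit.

Each 5-note cell is identical (Eb4 D4 C4 Ab3 C4), restated at the same pitch.

repetition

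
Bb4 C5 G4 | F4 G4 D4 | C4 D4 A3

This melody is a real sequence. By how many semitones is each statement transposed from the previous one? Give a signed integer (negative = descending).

With a 3-note motive the entries are Bb4, F4, C4, each down a 4th from the previous.
Bb4 to F4 spans -5 semitones.

-5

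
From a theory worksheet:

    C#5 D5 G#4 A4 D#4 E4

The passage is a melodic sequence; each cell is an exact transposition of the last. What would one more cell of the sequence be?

With a 2-note motive the entries are C#5, G#4, D#4, each down a 4th from the previous.
Statement 4 starts on A#3 and keeps the same exact contour: A#3 B3.

A#3 B3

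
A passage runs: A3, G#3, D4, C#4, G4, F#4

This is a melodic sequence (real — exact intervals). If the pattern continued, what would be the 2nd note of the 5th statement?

The unit is 2 notes. Position-2 pitches of the 3 shown cells: G#3, C#4, F#4.
Each moves up a 4th. Continuing: B4 → E5.

E5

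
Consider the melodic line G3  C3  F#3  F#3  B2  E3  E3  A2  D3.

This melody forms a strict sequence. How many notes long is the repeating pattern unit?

3

Try groups of 3 (3 cells in 9 notes):
G3 C3 F#3 | F#3 B2 E3 | E3 A2 D3
Each cell is the previous one down a 2nd — so the unit is 3 notes.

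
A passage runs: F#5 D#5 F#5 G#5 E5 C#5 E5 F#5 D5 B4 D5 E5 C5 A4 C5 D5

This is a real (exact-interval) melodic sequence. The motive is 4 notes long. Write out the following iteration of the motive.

The 4-note cells begin on F#5, E5, D5, C5 — each down a 2nd from the last.
So cell 5 is Bb4 G4 Bb4 C5.

Bb4 G4 Bb4 C5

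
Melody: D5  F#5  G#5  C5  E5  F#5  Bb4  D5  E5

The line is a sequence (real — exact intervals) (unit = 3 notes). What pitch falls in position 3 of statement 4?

D5

With 3-note cells, note 3 of each statement runs G#5, F#5, E5.
One more down a 2nd gives D5.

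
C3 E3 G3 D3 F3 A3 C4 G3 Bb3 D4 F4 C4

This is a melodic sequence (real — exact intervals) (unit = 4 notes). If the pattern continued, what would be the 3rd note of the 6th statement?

With 4-note cells, note 3 of each statement runs G3, C4, F4.
Extending up a 4th: Bb4 → Eb5 → Ab5.

Ab5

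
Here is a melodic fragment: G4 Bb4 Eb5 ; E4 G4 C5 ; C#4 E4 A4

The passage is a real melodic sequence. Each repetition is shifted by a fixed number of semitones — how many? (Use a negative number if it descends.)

-3

With a 3-note motive the entries are G4, E4, C#4, each down a 3rd from the previous.
G4 to E4 spans -3 semitones.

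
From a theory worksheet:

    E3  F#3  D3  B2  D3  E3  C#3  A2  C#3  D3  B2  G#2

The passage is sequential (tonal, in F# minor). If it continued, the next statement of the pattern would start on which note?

Taking 4-note groups, the heads are E3, D3, C#3: the pattern moves down a 2nd.
The next head, down a 2nd from C#3, is B2.

B2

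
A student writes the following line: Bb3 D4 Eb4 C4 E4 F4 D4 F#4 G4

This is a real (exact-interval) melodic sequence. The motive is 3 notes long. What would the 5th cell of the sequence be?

F#4 A#4 B4

The 3-note cells begin on Bb3, C4, D4 — each up a 2nd from the last.
Carrying on: E4 → F#4.
So cell 5 is F#4 A#4 B4.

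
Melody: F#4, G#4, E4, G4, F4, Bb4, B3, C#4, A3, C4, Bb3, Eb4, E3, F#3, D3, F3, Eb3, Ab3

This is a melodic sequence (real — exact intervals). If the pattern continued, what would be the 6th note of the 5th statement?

With 6-note cells, note 6 of each statement runs Bb4, Eb4, Ab3.
Each moves down a 5th. Continuing: Db3 → Gb2.

Gb2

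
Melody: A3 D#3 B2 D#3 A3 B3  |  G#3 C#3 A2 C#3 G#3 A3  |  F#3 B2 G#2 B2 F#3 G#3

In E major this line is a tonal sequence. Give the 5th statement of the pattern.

With a 6-note motive the entries are A3, G#3, F#3, each down a 2nd from the previous.
Extending down a 2nd: E3 → D#3.
So cell 5 is D#3 G#2 E2 G#2 D#3 E3.

D#3 G#2 E2 G#2 D#3 E3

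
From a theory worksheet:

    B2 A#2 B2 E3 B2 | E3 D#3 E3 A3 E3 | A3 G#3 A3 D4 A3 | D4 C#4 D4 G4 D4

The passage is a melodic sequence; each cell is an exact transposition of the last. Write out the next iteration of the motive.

G4 F#4 G4 C5 G4

Unit = 5 notes; the statements start on B2, E3, A3, D4, moving up a 4th each time.
From G4 the exact shape gives G4 F#4 G4 C5 G4.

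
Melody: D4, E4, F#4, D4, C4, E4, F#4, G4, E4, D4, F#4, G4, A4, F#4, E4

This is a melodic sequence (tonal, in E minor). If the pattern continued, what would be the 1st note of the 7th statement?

With 5-note cells, note 1 of each statement runs D4, E4, F#4.
Extending up a 2nd: G4 → A4 → B4 → C5.

C5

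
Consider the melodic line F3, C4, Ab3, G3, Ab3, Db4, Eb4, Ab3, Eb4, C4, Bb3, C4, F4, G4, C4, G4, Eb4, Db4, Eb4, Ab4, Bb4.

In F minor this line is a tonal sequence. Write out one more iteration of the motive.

Eb4 Bb4 G4 F4 G4 C5 Db5

The 7-note cells begin on F3, Ab3, C4 — each up a 3rd from the last.
So cell 4 is Eb4 Bb4 G4 F4 G4 C5 Db5.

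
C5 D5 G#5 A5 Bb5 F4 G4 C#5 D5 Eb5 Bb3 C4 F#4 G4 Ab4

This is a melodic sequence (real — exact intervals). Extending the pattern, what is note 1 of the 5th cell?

Grouping in 5s, the 1st note of each cell is C5, F4, Bb3.
Extending down a 5th: Eb3 → Ab2.

Ab2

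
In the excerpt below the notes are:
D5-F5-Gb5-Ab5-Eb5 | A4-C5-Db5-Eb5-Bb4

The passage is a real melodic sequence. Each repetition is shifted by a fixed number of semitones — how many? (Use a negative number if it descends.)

With a 5-note motive the entries are D5, A4, each down a 4th from the previous.
D5 to A4 spans -5 semitones.

-5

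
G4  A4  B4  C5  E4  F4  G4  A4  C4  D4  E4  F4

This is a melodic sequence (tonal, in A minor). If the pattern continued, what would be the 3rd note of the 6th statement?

F3

The unit is 4 notes. Position-3 pitches of the 3 shown cells: B4, G4, E4.
Each moves down a 3rd. Continuing: C4 → A3 → F3.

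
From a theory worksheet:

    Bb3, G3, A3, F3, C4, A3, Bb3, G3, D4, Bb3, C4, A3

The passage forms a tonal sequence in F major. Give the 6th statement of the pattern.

G4 E4 F4 D4

The 4-note cells begin on Bb3, C4, D4 — each up a 2nd from the last.
Continuing the starts: E4 → F4 → G4.
Statement 6 starts on G4 and keeps the same diatonic contour: G4 E4 F4 D4.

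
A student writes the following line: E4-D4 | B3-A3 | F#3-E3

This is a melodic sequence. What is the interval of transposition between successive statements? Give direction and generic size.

Taking 2-note groups, the heads are E4, B3, F#3: the pattern moves down a 4th.
From E4 to B3: down a 4th.

down a 4th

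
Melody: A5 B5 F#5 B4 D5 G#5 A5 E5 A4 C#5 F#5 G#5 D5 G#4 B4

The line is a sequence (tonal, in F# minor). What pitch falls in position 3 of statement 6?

A4

Grouping in 5s, the 3rd note of each cell is F#5, E5, D5.
Carrying that down a 2nd forward: C#5 → B4 → A4.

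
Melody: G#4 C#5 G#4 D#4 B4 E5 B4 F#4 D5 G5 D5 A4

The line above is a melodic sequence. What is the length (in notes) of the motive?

There are 12 notes; a 4-note unit gives 3 cells:
G#4 C#5 G#4 D#4 | B4 E5 B4 F#4 | D5 G5 D5 A4
Every group is a transposition up a 3rd of the one before; no shorter unit works.

4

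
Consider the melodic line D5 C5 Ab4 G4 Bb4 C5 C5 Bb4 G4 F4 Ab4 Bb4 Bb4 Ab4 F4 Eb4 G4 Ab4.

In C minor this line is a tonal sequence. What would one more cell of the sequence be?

Unit = 6 notes; the statements start on D5, C5, Bb4, moving down a 2nd each time.
From Ab4 the diatonic shape gives Ab4 G4 Eb4 D4 F4 G4.

Ab4 G4 Eb4 D4 F4 G4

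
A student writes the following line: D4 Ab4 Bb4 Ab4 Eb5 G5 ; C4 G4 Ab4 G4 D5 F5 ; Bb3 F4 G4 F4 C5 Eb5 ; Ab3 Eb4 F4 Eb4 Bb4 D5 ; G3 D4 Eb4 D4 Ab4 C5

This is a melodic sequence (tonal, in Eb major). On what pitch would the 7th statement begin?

Taking 6-note groups, the heads are D4, C4, Bb3, Ab3, G3: the pattern moves down a 2nd.
Continuing: F3 → Eb3. Statement 7 starts on Eb3.

Eb3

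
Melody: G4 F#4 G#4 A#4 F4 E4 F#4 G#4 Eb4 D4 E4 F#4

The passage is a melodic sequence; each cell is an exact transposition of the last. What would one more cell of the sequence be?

The 4-note cells begin on G4, F4, Eb4 — each down a 2nd from the last.
So cell 4 is Db4 C4 D4 E4.

Db4 C4 D4 E4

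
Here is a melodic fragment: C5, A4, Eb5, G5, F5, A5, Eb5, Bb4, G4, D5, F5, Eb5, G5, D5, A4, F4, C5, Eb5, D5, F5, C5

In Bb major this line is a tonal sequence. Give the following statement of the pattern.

G4 Eb4 Bb4 D5 C5 Eb5 Bb4

With a 7-note motive the entries are C5, Bb4, A4, each down a 2nd from the previous.
From G4 the diatonic shape gives G4 Eb4 Bb4 D5 C5 Eb5 Bb4.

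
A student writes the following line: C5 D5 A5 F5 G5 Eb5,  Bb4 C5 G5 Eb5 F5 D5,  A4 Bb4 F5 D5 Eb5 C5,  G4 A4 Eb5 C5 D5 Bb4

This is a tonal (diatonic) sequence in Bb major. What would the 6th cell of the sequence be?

The 6-note cells begin on C5, Bb4, A4, G4 — each down a 2nd from the last.
Continuing the starts: F4 → Eb4.
Statement 6 starts on Eb4 and keeps the same diatonic contour: Eb4 F4 C5 A4 Bb4 G4.

Eb4 F4 C5 A4 Bb4 G4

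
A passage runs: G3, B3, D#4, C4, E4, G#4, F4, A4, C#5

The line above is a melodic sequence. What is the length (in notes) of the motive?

There are 9 notes; a 3-note unit gives 3 cells:
G3 B3 D#4 | C4 E4 G#4 | F4 A4 C#5
Each cell is the previous one up a 4th — so the unit is 3 notes.

3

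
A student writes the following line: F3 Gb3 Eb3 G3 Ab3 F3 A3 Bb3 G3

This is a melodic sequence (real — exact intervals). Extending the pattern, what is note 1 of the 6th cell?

D#4

The unit is 3 notes. Position-1 pitches of the 3 shown cells: F3, G3, A3.
Each moves up a 2nd. Continuing: B3 → C#4 → D#4.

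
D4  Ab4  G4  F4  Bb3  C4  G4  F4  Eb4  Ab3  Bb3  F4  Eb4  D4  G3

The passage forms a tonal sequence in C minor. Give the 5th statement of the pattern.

Unit = 5 notes; the statements start on D4, C4, Bb3, moving down a 2nd each time.
Carrying on: Ab3 → G3.
So cell 5 is G3 D4 C4 Bb3 Eb3.

G3 D4 C4 Bb3 Eb3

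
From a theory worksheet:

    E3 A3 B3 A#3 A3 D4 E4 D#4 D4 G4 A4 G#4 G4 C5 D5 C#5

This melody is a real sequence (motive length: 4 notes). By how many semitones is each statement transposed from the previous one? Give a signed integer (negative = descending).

5

With a 4-note motive the entries are E3, A3, D4, G4, each up a 4th from the previous.
E3→A3 is 57 − 52 = 5 semitones.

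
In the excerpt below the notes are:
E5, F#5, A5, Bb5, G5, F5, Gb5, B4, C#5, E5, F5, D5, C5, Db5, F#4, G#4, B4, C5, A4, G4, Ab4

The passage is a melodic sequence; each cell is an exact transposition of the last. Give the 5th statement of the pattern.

With a 7-note motive the entries are E5, B4, F#4, each down a 4th from the previous.
Carrying on: C#4 → G#3.
From G#3 the exact shape gives G#3 A#3 C#4 D4 B3 A3 Bb3.

G#3 A#3 C#4 D4 B3 A3 Bb3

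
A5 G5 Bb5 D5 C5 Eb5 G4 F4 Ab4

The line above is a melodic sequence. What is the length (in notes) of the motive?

Try groups of 3 (3 cells in 9 notes):
A5 G5 Bb5 | D5 C5 Eb5 | G4 F4 Ab4
Each cell is the previous one down a 5th — so the unit is 3 notes.

3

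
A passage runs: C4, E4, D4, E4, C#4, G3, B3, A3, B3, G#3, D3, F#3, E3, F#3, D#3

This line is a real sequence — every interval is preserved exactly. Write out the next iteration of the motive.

A2 C#3 B2 C#3 A#2

Unit = 5 notes; the statements start on C4, G3, D3, moving down a 4th each time.
From A2 the exact shape gives A2 C#3 B2 C#3 A#2.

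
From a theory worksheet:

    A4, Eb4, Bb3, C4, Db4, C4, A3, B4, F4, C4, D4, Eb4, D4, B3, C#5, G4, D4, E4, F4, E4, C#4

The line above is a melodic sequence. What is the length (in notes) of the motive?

7

21 notes total. Splitting into 3 groups of 7:
A4 Eb4 Bb3 C4 Db4 C4 A3 | B4 F4 C4 D4 Eb4 D4 B3 | C#5 G4 D4 E4 F4 E4 C#4
Every group is a transposition up a 2nd of the one before; no shorter unit works.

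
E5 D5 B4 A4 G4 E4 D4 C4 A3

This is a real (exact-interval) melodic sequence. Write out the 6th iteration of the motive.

The 3-note cells begin on E5, A4, D4 — each down a 5th from the last.
Continuing the starts: G3 → C3 → F2.
From F2 the exact shape gives F2 Eb2 C2.

F2 Eb2 C2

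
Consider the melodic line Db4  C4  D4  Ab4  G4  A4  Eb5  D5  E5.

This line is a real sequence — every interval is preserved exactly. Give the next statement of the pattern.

Unit = 3 notes; the statements start on Db4, Ab4, Eb5, moving up a 5th each time.
From Bb5 the exact shape gives Bb5 A5 B5.

Bb5 A5 B5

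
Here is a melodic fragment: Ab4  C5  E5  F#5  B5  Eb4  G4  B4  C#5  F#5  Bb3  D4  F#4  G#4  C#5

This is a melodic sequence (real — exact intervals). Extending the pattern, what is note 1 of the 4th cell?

F3

The unit is 5 notes. Position-1 pitches of the 3 shown cells: Ab4, Eb4, Bb3.
One more down a 4th gives F3.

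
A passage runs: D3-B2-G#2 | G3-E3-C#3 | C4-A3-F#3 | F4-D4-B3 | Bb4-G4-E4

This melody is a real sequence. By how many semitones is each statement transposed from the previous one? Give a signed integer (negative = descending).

With a 3-note motive the entries are D3, G3, C4, F4, Bb4, each up a 4th from the previous.
Counting half-steps from D3 to G3: 5.

5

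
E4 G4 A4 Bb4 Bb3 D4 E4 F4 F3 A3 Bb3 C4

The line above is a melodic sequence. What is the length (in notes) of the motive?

4

Try groups of 4 (3 cells in 12 notes):
E4 G4 A4 Bb4 | Bb3 D4 E4 F4 | F3 A3 Bb3 C4
That's a consistent down a 4th shift per cell, and no other grouping gives one.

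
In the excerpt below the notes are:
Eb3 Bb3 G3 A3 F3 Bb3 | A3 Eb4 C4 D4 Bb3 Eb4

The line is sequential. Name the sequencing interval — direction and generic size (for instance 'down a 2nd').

Unit = 6 notes; the statements start on Eb3, A3, moving up a 4th each time.
Eb3 to A3 is up a 4th.

up a 4th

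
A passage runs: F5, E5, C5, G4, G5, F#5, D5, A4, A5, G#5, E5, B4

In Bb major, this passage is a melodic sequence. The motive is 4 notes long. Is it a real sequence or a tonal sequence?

real

Each cell has the same semitone pattern (-1, -4, -5) — intervals are preserved exactly.
And E5 lies outside Bb major, so the sequence is real rather than tonal.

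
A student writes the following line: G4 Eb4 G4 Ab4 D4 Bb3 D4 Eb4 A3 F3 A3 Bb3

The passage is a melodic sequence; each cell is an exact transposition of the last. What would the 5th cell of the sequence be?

Unit = 4 notes; the statements start on G4, D4, A3, moving down a 4th each time.
Extending down a 4th: E3 → B2.
Statement 5 starts on B2 and keeps the same exact contour: B2 G2 B2 C3.

B2 G2 B2 C3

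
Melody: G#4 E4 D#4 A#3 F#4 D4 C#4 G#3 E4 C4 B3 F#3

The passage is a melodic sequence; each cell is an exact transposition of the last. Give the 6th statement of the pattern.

Unit = 4 notes; the statements start on G#4, F#4, E4, moving down a 2nd each time.
Continuing the starts: D4 → C4 → Bb3.
So cell 6 is Bb3 Gb3 F3 C3.

Bb3 Gb3 F3 C3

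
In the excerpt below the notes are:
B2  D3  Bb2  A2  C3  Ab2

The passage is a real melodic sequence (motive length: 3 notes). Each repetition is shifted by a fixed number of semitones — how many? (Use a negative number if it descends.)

The 3-note cells begin on B2, A2 — each down a 2nd from the last.
B2 to A2 spans -2 semitones.

-2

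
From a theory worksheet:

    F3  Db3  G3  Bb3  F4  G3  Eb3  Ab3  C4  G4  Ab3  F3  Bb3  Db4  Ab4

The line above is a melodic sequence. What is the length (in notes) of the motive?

15 notes total. Splitting into 3 groups of 5:
F3 Db3 G3 Bb3 F4 | G3 Eb3 Ab3 C4 G4 | Ab3 F3 Bb3 Db4 Ab4
That's a consistent up a 2nd shift per cell, and no other grouping gives one.

5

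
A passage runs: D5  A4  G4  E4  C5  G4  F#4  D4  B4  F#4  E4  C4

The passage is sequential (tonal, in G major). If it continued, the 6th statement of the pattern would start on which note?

F#4

Taking 4-note groups, the heads are D5, C5, B4: the pattern moves down a 2nd.
Extending the heads down a 2nd: A4 → G4 → F#4.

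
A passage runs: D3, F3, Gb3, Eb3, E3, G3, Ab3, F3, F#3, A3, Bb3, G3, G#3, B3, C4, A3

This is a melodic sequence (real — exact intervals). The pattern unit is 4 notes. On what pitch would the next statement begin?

Unit = 4 notes; the statements start on D3, E3, F#3, G#3, moving up a 2nd each time.
One more step up a 2nd gives A#3.

A#3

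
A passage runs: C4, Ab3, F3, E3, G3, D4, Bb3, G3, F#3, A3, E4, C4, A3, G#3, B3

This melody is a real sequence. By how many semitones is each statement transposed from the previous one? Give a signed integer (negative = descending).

With a 5-note motive the entries are C4, D4, E4, each up a 2nd from the previous.
Counting half-steps from C4 to D4: 2.

2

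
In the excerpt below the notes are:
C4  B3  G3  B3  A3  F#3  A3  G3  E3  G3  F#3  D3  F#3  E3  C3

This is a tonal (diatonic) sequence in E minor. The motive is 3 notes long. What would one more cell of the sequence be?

E3 D3 B2

Taking 3-note groups, the heads are C4, B3, A3, G3, F#3: the pattern moves down a 2nd.
From E3 the diatonic shape gives E3 D3 B2.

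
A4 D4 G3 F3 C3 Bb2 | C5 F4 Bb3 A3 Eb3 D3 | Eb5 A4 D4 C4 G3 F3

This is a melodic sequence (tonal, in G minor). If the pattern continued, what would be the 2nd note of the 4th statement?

The unit is 6 notes. Position-2 pitches of the 3 shown cells: D4, F4, A4.
Each moves up a 3rd; the next is C5.

C5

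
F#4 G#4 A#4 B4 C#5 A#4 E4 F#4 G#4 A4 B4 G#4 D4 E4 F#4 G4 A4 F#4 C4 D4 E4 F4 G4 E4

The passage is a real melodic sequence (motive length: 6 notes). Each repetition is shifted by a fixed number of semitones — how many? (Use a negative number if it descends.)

-2

With a 6-note motive the entries are F#4, E4, D4, C4, each down a 2nd from the previous.
Counting half-steps from F#4 to E4: -2.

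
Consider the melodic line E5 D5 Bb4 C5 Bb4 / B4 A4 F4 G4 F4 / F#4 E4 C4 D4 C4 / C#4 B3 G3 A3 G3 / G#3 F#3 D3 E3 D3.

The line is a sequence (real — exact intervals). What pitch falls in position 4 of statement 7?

Grouping in 5s, the 4th note of each cell is C5, G4, D4, A3, E3.
Extending down a 4th: B2 → F#2.

F#2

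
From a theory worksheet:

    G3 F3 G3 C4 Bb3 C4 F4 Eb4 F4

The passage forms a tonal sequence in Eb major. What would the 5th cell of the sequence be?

Eb5 D5 Eb5

Unit = 3 notes; the statements start on G3, C4, F4, moving up a 4th each time.
Continuing the starts: Bb4 → Eb5.
So cell 5 is Eb5 D5 Eb5.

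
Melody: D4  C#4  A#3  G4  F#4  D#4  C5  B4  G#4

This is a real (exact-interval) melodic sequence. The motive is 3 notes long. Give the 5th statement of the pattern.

Bb5 A5 F#5

The 3-note cells begin on D4, G4, C5 — each up a 4th from the last.
Carrying on: F5 → Bb5.
So cell 5 is Bb5 A5 F#5.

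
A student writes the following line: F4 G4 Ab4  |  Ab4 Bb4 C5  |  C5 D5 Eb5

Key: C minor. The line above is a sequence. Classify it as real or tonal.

Every note is diatonic to C minor.
Cell 1 has +1 semitones from note 2 to 3, but cell 2 has +2 — the interval quality changes while the contour stays the same, which is the hallmark of a tonal sequence.

tonal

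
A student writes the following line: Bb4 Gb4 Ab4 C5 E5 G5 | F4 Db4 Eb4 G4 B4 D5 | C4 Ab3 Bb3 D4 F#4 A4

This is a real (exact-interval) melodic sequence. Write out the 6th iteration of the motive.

A2 F2 G2 B2 D#3 F#3

The 6-note cells begin on Bb4, F4, C4 — each down a 4th from the last.
Carrying on: G3 → D3 → A2.
Statement 6 starts on A2 and keeps the same exact contour: A2 F2 G2 B2 D#3 F#3.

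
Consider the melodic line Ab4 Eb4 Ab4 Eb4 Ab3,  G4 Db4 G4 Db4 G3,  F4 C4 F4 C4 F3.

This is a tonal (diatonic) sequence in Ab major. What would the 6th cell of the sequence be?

C4 G3 C4 G3 C3

Taking 5-note groups, the heads are Ab4, G4, F4: the pattern moves down a 2nd.
Extending down a 2nd: Eb4 → Db4 → C4.
So cell 6 is C4 G3 C4 G3 C3.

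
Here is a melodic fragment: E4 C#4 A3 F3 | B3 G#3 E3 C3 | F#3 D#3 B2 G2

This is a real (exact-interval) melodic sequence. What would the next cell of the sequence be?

Taking 4-note groups, the heads are E4, B3, F#3: the pattern moves down a 4th.
So cell 4 is C#3 A#2 F#2 D2.

C#3 A#2 F#2 D2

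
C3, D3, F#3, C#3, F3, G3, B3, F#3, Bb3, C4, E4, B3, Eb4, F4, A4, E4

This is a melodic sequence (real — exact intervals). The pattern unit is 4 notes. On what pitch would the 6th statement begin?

The 4-note cells begin on C3, F3, Bb3, Eb4 — each up a 4th from the last.
Continuing: Ab4 → Db5. Statement 6 starts on Db5.

Db5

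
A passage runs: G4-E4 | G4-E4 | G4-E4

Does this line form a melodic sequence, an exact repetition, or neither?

Each 2-note cell is identical (G4 E4), restated at the same pitch.

repetition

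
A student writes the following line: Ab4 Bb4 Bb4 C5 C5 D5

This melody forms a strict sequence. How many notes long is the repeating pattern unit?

2

There are 6 notes; a 2-note unit gives 3 cells:
Ab4 Bb4 | Bb4 C5 | C5 D5
That's a consistent up a 2nd shift per cell, and no other grouping gives one.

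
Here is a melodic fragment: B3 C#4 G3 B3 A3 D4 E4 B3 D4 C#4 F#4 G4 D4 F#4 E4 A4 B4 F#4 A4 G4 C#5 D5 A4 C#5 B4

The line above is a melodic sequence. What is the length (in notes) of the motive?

Try groups of 5 (5 cells in 25 notes):
B3 C#4 G3 B3 A3 | D4 E4 B3 D4 C#4 | F#4 G4 D4 F#4 E4 | A4 B4 F#4 A4 G4 | C#5 D5 A4 C#5 B4
Every group is a transposition up a 3rd of the one before; no shorter unit works.

5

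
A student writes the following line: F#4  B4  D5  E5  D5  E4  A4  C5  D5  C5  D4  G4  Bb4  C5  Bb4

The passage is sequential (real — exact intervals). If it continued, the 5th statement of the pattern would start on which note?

Bb3

Unit = 5 notes; the statements start on F#4, E4, D4, moving down a 2nd each time.
Extending the heads down a 2nd: C4 → Bb3.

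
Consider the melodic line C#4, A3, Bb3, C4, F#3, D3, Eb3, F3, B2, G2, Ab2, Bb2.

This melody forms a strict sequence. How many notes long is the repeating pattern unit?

4

12 notes total. Splitting into 3 groups of 4:
C#4 A3 Bb3 C4 | F#3 D3 Eb3 F3 | B2 G2 Ab2 Bb2
Each cell is the previous one down a 5th — so the unit is 4 notes.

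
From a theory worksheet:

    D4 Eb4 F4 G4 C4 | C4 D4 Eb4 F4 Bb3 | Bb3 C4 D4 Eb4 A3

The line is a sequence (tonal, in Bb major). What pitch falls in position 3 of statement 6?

With 5-note cells, note 3 of each statement runs F4, Eb4, D4.
Carrying that down a 2nd forward: C4 → Bb3 → A3.

A3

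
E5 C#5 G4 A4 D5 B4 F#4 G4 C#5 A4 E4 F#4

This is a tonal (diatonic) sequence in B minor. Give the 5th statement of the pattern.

A4 F#4 C#4 D4

Unit = 4 notes; the statements start on E5, D5, C#5, moving down a 2nd each time.
Carrying on: B4 → A4.
So cell 5 is A4 F#4 C#4 D4.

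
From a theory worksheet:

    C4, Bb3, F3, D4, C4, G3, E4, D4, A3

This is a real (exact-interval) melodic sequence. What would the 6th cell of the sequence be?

A#4 G#4 D#4

The 3-note cells begin on C4, D4, E4 — each up a 2nd from the last.
Carrying on: F#4 → G#4 → A#4.
So cell 6 is A#4 G#4 D#4.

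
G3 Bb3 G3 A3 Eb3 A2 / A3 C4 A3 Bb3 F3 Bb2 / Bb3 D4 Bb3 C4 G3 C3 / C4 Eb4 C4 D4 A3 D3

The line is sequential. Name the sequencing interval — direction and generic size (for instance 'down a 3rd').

Unit = 6 notes; the statements start on G3, A3, Bb3, C4, moving up a 2nd each time.
From G3 to A3: up a 2nd.

up a 2nd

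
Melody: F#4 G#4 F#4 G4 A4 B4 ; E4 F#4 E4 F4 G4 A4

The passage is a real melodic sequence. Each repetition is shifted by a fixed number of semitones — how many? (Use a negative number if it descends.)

With a 6-note motive the entries are F#4, E4, each down a 2nd from the previous.
F#4→E4 is 64 − 66 = -2 semitones.

-2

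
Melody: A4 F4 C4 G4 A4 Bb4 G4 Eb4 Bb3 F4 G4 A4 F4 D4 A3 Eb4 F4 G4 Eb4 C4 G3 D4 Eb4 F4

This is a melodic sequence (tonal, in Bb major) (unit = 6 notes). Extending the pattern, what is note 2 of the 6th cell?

Grouping in 6s, the 2nd note of each cell is F4, Eb4, D4, C4.
Each moves down a 2nd. Continuing: Bb3 → A3.

A3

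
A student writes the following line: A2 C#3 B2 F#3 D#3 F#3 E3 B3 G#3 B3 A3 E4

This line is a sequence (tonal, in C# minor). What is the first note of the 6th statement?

B4

With a 4-note motive the entries are A2, D#3, G#3, each up a 4th from the previous.
Continuing: C#4 → F#4 → B4. Statement 6 starts on B4.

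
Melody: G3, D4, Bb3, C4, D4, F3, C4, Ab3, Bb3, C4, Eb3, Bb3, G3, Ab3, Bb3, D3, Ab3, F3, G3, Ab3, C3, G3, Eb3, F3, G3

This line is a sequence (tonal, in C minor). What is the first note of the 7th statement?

Ab2

Unit = 5 notes; the statements start on G3, F3, Eb3, D3, C3, moving down a 2nd each time.
Extending the heads down a 2nd: Bb2 → Ab2.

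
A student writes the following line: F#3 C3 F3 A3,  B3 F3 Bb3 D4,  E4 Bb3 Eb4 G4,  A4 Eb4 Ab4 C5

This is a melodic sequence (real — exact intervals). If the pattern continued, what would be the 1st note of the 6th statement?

The unit is 4 notes. Position-1 pitches of the 4 shown cells: F#3, B3, E4, A4.
Each moves up a 4th. Continuing: D5 → G5.

G5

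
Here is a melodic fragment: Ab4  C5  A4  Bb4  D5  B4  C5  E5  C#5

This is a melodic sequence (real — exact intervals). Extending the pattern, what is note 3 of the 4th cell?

D#5

Grouping in 3s, the 3rd note of each cell is A4, B4, C#5.
From C#5, up a 2nd gives D#5.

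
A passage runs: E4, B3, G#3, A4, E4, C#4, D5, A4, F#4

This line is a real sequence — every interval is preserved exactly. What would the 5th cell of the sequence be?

C6 G5 E5

The 3-note cells begin on E4, A4, D5 — each up a 4th from the last.
Carrying on: G5 → C6.
So cell 5 is C6 G5 E5.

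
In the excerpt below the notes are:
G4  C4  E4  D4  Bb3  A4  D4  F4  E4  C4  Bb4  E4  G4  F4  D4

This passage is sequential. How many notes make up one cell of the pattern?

15 notes total. Splitting into 3 groups of 5:
G4 C4 E4 D4 Bb3 | A4 D4 F4 E4 C4 | Bb4 E4 G4 F4 D4
Every group is a transposition up a 2nd of the one before; no shorter unit works.

5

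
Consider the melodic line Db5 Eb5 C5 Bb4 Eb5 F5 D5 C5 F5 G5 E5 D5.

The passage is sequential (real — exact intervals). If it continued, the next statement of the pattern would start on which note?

With a 4-note motive the entries are Db5, Eb5, F5, each up a 2nd from the previous.
One more step up a 2nd gives G5.

G5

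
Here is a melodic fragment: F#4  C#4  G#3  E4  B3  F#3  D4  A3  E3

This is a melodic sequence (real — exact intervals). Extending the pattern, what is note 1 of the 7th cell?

Gb3

The unit is 3 notes. Position-1 pitches of the 3 shown cells: F#4, E4, D4.
Each moves down a 2nd. Continuing: C4 → Bb3 → Ab3 → Gb3.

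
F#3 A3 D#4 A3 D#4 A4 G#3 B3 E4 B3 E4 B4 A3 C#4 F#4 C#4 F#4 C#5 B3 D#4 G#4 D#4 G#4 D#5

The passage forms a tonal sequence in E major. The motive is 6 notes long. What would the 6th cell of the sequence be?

D#4 F#4 B4 F#4 B4 F#5

Unit = 6 notes; the statements start on F#3, G#3, A3, B3, moving up a 2nd each time.
Extending up a 2nd: C#4 → D#4.
So cell 6 is D#4 F#4 B4 F#4 B4 F#5.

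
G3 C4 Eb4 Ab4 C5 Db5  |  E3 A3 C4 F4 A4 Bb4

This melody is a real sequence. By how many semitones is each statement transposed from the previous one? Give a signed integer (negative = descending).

The 6-note cells begin on G3, E3 — each down a 3rd from the last.
Counting half-steps from G3 to E3: -3.

-3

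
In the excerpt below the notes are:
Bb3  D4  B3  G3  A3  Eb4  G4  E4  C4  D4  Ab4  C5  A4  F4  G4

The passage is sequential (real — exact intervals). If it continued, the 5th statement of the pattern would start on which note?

Unit = 5 notes; the statements start on Bb3, Eb4, Ab4, moving up a 4th each time.
Extending the heads up a 4th: Db5 → Gb5.

Gb5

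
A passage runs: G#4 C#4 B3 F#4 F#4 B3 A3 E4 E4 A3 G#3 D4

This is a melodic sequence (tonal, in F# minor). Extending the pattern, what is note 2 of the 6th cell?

E3

The unit is 4 notes. Position-2 pitches of the 3 shown cells: C#4, B3, A3.
Each moves down a 2nd. Continuing: G#3 → F#3 → E3.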